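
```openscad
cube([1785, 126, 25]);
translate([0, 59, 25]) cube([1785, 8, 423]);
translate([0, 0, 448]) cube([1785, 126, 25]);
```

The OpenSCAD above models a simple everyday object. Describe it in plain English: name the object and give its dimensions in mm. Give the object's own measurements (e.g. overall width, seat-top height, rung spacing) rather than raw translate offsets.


An I-beam lying along x, 1785 mm long. Overall section height 473 mm. Two flanges 126 mm wide (y) and 25 mm thick, one on the floor and one at the top; a web 8 mm thick runs between them, centred on the flange width.


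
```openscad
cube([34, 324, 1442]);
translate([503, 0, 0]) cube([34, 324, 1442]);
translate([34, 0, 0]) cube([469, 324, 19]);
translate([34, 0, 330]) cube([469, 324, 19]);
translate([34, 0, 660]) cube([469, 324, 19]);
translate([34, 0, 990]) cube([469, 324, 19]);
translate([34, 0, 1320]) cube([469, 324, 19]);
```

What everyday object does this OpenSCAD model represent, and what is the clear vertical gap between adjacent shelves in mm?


A bookshelf. The clear shelf gap is 311 mm.

Two tall side panels with 5 horizontal boards between them — a bookshelf. The first two shelf undersides are at z = 0 and z = 330; with shelf thickness 19, the clear gap is 330 − 0 − 19 = 311 mm.


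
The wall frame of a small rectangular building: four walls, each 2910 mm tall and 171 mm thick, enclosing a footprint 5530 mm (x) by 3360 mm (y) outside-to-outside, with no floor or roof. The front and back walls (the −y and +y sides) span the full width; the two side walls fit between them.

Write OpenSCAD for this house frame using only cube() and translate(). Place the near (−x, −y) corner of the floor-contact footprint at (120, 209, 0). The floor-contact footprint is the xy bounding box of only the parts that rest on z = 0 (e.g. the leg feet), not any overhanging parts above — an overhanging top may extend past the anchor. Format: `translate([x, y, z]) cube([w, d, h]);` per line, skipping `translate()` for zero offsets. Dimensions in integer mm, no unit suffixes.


translate([120, 209, 0]) cube([5530, 171, 2910]);
translate([120, 3398, 0]) cube([5530, 171, 2910]);
translate([120, 380, 0]) cube([171, 3018, 2910]);
translate([5479, 380, 0]) cube([171, 3018, 2910]);


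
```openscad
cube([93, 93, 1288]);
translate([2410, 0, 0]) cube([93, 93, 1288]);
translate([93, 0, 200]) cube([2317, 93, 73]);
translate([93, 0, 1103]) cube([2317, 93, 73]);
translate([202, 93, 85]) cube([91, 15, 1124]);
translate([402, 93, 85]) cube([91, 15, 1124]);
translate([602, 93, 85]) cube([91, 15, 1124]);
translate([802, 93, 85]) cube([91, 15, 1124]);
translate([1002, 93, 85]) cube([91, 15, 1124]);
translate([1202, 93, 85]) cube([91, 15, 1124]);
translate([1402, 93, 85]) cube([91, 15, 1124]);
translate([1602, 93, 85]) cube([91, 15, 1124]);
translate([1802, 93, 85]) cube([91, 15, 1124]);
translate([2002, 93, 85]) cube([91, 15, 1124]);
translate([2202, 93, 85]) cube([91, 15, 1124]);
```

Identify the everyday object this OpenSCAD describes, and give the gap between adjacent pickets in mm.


A fence section. The picket gap is 109 mm.

Two posts, two rails, 11 pickets — a fence section. Span 2317 mm holds 11 pickets of 91 mm with 12 equal gaps: ⌊(2317 − 11·91) / 12⌋ = 109 mm.


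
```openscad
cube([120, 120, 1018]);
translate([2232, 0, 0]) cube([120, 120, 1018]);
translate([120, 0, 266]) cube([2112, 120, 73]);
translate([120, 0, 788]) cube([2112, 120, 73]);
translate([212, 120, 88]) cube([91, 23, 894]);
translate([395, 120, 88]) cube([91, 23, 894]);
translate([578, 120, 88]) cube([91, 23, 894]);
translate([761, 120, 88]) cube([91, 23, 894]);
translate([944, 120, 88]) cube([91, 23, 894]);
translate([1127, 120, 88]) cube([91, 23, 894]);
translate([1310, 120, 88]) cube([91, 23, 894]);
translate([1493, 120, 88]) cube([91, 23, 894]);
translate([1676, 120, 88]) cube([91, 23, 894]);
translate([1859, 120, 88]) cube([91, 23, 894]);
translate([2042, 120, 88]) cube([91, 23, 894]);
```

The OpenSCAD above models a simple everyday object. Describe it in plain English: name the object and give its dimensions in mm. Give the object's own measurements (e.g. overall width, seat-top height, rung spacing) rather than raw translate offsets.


A fence section. Two 120×120 mm posts, 1018 mm tall, stand on the floor with a clear span of 2112 mm between their inner faces. Two horizontal rails of 120×73 mm section span the gap between the posts with their undersides at z = 266 mm and z = 788 mm, flush with the posts' −y face. 11 pickets, each 91 mm wide, 23 mm thick and 894 mm tall, are fixed to the +y face of the rails with their bottoms at z = 88 mm, spaced across the span with a 92 mm gap after the −x post and between neighbouring pickets, with 99 mm left before the +x post.


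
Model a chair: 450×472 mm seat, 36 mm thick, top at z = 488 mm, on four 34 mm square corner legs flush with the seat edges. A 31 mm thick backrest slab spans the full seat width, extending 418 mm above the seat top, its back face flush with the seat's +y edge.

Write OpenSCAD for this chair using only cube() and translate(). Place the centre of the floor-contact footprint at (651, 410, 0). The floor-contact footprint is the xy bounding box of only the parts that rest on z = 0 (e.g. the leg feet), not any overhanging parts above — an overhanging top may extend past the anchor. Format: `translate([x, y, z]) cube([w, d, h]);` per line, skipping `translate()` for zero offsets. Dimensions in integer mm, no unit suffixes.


translate([426, 174, 452]) cube([450, 472, 36]);
translate([426, 174, 0]) cube([34, 34, 452]);
translate([842, 174, 0]) cube([34, 34, 452]);
translate([426, 612, 0]) cube([34, 34, 452]);
translate([842, 612, 0]) cube([34, 34, 452]);
translate([426, 615, 488]) cube([450, 31, 418]);


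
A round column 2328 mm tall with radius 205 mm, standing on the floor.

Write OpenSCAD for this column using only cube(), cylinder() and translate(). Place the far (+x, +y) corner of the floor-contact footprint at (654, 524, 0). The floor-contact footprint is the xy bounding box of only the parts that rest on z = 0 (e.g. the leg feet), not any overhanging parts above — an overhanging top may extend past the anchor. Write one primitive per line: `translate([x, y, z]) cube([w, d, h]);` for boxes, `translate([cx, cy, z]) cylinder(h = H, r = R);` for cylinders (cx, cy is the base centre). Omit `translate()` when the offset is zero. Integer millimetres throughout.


translate([449, 319, 0]) cylinder(h = 2328, r = 205);


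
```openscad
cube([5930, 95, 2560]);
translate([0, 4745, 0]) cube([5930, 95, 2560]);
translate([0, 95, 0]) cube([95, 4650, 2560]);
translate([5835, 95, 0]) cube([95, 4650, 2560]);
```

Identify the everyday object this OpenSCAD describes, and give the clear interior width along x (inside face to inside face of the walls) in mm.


A house (or room) frame. The interior width is 5740 mm.

Four 2560 mm walls enclosing a rectangle with no floor or roof — a room or house frame. Outside width is 5930 mm and wall thickness is 95 mm, so the interior width is 5930 − 2 × 95 = 5740 mm.


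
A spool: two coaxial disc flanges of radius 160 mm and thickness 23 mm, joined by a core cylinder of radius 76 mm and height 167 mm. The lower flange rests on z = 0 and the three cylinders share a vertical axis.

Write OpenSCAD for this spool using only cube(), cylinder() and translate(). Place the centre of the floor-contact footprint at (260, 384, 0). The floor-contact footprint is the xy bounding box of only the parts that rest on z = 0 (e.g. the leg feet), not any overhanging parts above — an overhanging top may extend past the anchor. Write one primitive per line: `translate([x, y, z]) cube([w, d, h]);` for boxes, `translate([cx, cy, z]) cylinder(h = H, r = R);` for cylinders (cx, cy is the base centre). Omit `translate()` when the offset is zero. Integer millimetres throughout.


translate([260, 384, 0]) cylinder(h = 23, r = 160);
translate([260, 384, 23]) cylinder(h = 167, r = 76);
translate([260, 384, 190]) cylinder(h = 23, r = 160);


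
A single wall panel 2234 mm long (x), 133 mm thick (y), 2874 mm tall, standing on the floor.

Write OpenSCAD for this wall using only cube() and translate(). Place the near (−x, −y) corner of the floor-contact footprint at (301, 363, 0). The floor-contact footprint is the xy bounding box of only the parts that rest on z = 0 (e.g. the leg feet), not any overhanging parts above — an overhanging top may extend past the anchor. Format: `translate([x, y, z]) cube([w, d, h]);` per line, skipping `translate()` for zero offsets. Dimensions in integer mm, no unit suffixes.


translate([301, 363, 0]) cube([2234, 133, 2874]);


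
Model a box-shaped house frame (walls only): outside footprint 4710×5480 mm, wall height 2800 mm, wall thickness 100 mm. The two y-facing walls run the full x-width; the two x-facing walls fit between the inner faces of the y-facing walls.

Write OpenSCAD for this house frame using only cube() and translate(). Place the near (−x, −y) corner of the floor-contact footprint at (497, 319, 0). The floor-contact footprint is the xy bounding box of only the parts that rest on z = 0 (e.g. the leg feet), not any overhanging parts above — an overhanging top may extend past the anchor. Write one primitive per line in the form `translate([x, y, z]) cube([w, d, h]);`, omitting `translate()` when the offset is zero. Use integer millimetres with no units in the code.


translate([497, 319, 0]) cube([4710, 100, 2800]);
translate([497, 5699, 0]) cube([4710, 100, 2800]);
translate([497, 419, 0]) cube([100, 5280, 2800]);
translate([5107, 419, 0]) cube([100, 5280, 2800]);


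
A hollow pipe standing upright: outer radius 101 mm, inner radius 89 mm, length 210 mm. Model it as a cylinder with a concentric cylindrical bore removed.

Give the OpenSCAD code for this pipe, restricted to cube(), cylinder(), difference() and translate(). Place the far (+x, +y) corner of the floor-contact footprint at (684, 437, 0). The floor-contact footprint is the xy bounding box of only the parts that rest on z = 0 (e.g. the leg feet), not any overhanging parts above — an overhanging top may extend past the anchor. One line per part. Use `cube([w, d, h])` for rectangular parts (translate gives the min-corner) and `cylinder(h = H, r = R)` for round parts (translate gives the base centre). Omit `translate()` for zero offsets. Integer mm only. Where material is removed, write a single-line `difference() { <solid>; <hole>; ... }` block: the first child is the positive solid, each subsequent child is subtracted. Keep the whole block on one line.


difference() { translate([583, 336, 0]) cylinder(h = 210, r = 101); translate([583, 336, 0]) cylinder(h = 210, r = 89); }


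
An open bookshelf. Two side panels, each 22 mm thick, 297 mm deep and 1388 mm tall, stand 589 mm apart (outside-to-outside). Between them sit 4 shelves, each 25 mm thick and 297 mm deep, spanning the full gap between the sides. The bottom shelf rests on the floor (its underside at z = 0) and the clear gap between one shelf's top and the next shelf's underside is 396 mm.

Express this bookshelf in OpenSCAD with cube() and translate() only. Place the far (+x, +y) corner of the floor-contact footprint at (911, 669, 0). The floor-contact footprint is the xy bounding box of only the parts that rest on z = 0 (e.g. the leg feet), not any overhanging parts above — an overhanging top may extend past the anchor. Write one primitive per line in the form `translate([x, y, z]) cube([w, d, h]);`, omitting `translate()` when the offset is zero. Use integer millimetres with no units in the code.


translate([322, 372, 0]) cube([22, 297, 1388]);
translate([889, 372, 0]) cube([22, 297, 1388]);
translate([344, 372, 0]) cube([545, 297, 25]);
translate([344, 372, 421]) cube([545, 297, 25]);
translate([344, 372, 842]) cube([545, 297, 25]);
translate([344, 372, 1263]) cube([545, 297, 25]);


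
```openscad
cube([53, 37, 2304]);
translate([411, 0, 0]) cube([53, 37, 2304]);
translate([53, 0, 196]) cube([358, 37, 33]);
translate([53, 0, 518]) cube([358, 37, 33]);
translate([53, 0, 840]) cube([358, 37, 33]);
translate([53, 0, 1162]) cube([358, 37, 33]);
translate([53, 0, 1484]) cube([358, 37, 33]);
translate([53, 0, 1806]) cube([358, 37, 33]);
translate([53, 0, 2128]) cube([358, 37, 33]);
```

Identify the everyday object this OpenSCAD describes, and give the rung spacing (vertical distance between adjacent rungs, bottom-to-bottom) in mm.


A ladder. The rung spacing is 322 mm.

Two tall 53×37 posts with 7 short bars between them — a ladder. Adjacent rungs sit at z = 196 and z = 518, so the spacing is 518 − 196 = 322 mm.


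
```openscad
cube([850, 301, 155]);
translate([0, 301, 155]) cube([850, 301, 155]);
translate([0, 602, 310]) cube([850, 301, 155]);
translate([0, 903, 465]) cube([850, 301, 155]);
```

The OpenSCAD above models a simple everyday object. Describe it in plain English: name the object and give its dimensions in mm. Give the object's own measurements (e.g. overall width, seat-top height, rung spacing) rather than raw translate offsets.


A straight staircase of 4 solid steps. Each step is 850 mm wide (x), 301 mm deep (y, the going) and 155 mm tall (the rise). The first step rests on the floor; each subsequent step sits one going further in +y and one rise higher in +z, directly behind and above the previous step with no overlap.


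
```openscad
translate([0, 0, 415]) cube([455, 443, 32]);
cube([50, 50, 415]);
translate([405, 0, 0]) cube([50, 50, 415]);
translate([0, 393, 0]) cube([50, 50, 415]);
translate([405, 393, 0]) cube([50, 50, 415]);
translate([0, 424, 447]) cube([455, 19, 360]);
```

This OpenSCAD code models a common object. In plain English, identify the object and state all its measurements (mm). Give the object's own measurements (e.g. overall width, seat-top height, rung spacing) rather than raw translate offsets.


A chair. The seat is a 455×443×32 mm slab with its top at z = 447 mm, on four 50×50 mm corner legs (flush with the seat edges, standing on z = 0). A flat backrest 19 mm thick, 360 mm tall, spans the full seat width and rises from the seat top along its +y edge, rear face flush with the rear of the seat.


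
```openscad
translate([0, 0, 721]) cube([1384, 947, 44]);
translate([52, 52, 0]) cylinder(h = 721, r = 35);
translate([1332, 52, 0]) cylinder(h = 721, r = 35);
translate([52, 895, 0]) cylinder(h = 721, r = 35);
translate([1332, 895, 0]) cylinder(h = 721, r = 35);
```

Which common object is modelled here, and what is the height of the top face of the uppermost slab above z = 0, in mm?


A table. The table height is 765 mm.

A 1384×947×44 slab sits at z = 721 on four Ø70 mm round legs — a table. The top surface is at 721 + 44 = 765 mm.


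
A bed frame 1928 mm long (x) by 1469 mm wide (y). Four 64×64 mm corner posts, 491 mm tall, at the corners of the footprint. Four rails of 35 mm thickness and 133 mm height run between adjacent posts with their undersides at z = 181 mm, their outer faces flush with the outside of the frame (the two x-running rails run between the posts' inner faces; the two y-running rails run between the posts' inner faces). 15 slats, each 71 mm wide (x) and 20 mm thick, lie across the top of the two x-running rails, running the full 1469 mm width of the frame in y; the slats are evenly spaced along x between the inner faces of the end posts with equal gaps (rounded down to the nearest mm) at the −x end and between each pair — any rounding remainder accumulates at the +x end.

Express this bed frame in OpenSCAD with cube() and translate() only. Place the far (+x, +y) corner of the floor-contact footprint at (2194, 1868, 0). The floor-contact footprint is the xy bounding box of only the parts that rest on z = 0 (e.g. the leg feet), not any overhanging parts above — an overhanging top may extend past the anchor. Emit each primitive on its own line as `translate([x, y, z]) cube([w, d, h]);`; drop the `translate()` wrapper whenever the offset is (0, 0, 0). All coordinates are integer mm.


translate([266, 399, 0]) cube([64, 64, 491]);
translate([266, 1804, 0]) cube([64, 64, 491]);
translate([2130, 399, 0]) cube([64, 64, 491]);
translate([2130, 1804, 0]) cube([64, 64, 491]);
translate([330, 399, 181]) cube([1800, 35, 133]);
translate([330, 1833, 181]) cube([1800, 35, 133]);
translate([266, 463, 181]) cube([35, 1341, 133]);
translate([2159, 463, 181]) cube([35, 1341, 133]);
translate([375, 399, 314]) cube([71, 1469, 20]);
translate([491, 399, 314]) cube([71, 1469, 20]);
translate([607, 399, 314]) cube([71, 1469, 20]);
translate([723, 399, 314]) cube([71, 1469, 20]);
translate([839, 399, 314]) cube([71, 1469, 20]);
translate([955, 399, 314]) cube([71, 1469, 20]);
translate([1071, 399, 314]) cube([71, 1469, 20]);
translate([1187, 399, 314]) cube([71, 1469, 20]);
translate([1303, 399, 314]) cube([71, 1469, 20]);
translate([1419, 399, 314]) cube([71, 1469, 20]);
translate([1535, 399, 314]) cube([71, 1469, 20]);
translate([1651, 399, 314]) cube([71, 1469, 20]);
translate([1767, 399, 314]) cube([71, 1469, 20]);
translate([1883, 399, 314]) cube([71, 1469, 20]);
translate([1999, 399, 314]) cube([71, 1469, 20]);


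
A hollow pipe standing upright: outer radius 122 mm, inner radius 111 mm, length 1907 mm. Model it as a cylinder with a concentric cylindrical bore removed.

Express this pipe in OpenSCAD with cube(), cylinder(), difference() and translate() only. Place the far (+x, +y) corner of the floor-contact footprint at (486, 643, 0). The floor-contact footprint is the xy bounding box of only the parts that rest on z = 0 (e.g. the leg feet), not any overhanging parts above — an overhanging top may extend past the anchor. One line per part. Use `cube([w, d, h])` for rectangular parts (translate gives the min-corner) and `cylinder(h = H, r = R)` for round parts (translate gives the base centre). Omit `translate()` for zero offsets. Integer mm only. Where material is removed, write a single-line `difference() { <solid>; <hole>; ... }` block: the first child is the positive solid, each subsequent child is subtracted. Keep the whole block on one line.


difference() { translate([364, 521, 0]) cylinder(h = 1907, r = 122); translate([364, 521, 0]) cylinder(h = 1907, r = 111); }


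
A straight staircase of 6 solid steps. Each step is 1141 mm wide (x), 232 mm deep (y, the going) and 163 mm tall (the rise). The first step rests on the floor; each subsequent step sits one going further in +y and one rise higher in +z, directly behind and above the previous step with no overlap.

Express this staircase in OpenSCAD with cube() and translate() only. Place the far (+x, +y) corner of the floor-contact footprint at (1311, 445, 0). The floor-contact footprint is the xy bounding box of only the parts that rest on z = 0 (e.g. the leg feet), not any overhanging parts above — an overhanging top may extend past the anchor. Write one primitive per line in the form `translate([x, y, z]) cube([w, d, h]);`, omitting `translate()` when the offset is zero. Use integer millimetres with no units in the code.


translate([170, 213, 0]) cube([1141, 232, 163]);
translate([170, 445, 163]) cube([1141, 232, 163]);
translate([170, 677, 326]) cube([1141, 232, 163]);
translate([170, 909, 489]) cube([1141, 232, 163]);
translate([170, 1141, 652]) cube([1141, 232, 163]);
translate([170, 1373, 815]) cube([1141, 232, 163]);


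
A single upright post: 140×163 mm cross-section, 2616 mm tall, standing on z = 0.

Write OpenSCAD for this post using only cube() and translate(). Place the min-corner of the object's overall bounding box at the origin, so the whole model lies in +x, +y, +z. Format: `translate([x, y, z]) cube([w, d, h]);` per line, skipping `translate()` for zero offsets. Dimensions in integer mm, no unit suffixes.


cube([140, 163, 2616]);


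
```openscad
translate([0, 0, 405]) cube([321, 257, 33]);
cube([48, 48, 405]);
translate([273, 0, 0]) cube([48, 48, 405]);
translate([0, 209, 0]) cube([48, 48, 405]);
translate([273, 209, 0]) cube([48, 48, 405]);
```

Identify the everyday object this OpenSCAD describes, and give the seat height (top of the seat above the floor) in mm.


A stool. The seat height is 438 mm.

A 321×257×33 slab at z = 405 on four corner posts — a stool. The seat top is 405 + 33 = 438 mm.


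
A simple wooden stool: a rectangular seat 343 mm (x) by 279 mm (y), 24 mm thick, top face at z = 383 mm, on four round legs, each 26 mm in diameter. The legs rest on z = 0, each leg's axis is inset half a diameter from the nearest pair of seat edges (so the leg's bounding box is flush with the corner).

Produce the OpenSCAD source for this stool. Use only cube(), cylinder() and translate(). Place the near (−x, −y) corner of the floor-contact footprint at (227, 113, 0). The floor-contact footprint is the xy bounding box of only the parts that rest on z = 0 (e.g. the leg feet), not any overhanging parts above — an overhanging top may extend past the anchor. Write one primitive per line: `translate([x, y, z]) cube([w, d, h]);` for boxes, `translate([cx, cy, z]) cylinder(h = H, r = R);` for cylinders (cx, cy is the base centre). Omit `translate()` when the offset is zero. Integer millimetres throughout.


translate([227, 113, 359]) cube([343, 279, 24]);
translate([240, 126, 0]) cylinder(h = 359, r = 13);
translate([557, 126, 0]) cylinder(h = 359, r = 13);
translate([240, 379, 0]) cylinder(h = 359, r = 13);
translate([557, 379, 0]) cylinder(h = 359, r = 13);


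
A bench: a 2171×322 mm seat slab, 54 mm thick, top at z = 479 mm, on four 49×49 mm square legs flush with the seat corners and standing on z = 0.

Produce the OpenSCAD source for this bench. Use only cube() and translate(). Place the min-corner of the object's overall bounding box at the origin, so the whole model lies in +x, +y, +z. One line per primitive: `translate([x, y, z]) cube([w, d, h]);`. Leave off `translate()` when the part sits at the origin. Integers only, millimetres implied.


translate([0, 0, 425]) cube([2171, 322, 54]);
cube([49, 49, 425]);
translate([0, 273, 0]) cube([49, 49, 425]);
translate([2122, 0, 0]) cube([49, 49, 425]);
translate([2122, 273, 0]) cube([49, 49, 425]);


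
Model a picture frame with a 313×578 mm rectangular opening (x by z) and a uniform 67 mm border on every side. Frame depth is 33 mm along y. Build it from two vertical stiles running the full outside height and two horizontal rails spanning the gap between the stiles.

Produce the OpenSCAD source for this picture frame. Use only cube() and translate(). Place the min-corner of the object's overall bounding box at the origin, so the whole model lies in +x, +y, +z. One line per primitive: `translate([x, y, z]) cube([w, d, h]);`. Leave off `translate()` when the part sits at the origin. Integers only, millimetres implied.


cube([67, 33, 712]);
translate([380, 0, 0]) cube([67, 33, 712]);
translate([67, 0, 0]) cube([313, 33, 67]);
translate([67, 0, 645]) cube([313, 33, 67]);


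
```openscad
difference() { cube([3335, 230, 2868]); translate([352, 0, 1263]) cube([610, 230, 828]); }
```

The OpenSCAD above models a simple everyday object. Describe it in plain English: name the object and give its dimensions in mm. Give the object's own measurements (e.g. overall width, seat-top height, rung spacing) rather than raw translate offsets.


A wall 3335 mm long (x), 230 mm thick (y), 2868 mm tall, with a rectangular window opening cut through it. The opening is 610 mm wide and 828 mm tall; its sill is at z = 1263 mm and its near (−x) edge is 352 mm from the wall's −x end. The opening passes through the full wall thickness.


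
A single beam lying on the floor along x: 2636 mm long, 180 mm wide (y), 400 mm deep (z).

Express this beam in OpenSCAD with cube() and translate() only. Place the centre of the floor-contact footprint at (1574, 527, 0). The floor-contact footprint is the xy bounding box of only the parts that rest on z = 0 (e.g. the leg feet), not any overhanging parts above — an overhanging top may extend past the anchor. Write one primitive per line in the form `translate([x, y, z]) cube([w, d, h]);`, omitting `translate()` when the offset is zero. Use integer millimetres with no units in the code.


translate([256, 437, 0]) cube([2636, 180, 400]);


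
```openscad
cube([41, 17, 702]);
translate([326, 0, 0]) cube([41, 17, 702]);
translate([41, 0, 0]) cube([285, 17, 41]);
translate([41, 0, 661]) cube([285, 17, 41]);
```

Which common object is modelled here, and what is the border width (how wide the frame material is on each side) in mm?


A picture frame. The border width is 41 mm.

Four thin pieces enclosing a rectangular opening — a picture frame. The two full-height stiles are 702 mm tall; the top rail sits at z = 661 and is 41 mm tall, so the border above the opening is 702 − 661 = 41 mm, matching the stile x-width.


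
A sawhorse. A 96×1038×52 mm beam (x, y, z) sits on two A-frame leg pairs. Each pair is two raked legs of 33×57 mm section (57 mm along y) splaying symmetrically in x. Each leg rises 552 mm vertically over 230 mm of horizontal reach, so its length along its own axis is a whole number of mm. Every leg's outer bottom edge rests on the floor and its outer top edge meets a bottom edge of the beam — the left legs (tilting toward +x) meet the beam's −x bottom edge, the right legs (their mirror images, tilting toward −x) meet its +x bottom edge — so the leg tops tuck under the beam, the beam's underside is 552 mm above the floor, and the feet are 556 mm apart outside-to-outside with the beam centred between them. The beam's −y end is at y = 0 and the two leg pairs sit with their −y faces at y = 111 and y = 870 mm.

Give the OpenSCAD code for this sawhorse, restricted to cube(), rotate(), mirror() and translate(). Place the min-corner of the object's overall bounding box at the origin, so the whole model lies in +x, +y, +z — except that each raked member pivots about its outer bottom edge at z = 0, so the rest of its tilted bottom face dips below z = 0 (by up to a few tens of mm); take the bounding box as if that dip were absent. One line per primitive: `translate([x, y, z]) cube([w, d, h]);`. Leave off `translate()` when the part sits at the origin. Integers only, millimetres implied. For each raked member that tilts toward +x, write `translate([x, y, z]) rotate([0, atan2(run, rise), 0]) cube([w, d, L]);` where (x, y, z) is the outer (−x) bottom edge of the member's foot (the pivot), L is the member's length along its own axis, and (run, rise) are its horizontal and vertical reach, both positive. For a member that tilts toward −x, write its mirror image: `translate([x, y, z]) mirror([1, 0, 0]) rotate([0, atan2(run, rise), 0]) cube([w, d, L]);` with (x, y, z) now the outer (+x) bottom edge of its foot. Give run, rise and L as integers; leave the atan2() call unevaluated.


translate([230, 0, 552]) cube([96, 1038, 52]);
translate([0, 111, 0]) rotate([0, atan2(230, 552), 0]) cube([33, 57, 598]);
translate([556, 111, 0]) mirror([1, 0, 0]) rotate([0, atan2(230, 552), 0]) cube([33, 57, 598]);
translate([0, 870, 0]) rotate([0, atan2(230, 552), 0]) cube([33, 57, 598]);
translate([556, 870, 0]) mirror([1, 0, 0]) rotate([0, atan2(230, 552), 0]) cube([33, 57, 598]);


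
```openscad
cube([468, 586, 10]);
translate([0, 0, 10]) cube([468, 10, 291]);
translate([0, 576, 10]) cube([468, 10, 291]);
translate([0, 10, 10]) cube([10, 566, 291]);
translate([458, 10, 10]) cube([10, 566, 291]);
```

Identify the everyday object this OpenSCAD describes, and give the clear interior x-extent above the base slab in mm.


An open box. The internal width is 448 mm.

A 468×586 base slab with four walls standing on it — an open box. The base is 468 mm wide and the walls are 10 mm thick, so the internal width is 468 − 2 × 10 = 448 mm.


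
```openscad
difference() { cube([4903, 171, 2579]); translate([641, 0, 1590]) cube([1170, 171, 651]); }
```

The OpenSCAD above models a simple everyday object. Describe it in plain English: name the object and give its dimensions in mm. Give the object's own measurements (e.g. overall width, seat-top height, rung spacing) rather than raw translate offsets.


A wall 4903 mm long (x), 171 mm thick (y), 2579 mm tall, with a rectangular window opening cut through it. The opening is 1170 mm wide and 651 mm tall; its sill is at z = 1590 mm and its near (−x) edge is 641 mm from the wall's −x end. The opening passes through the full wall thickness.


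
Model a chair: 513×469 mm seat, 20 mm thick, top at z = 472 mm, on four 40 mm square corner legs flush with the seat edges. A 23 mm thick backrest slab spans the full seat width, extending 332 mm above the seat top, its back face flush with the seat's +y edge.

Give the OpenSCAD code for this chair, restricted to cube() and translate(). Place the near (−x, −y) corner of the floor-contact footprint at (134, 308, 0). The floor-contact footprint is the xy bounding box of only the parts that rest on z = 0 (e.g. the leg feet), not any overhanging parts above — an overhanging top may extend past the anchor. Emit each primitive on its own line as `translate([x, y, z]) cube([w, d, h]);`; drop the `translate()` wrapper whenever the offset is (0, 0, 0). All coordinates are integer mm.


translate([134, 308, 452]) cube([513, 469, 20]);
translate([134, 308, 0]) cube([40, 40, 452]);
translate([607, 308, 0]) cube([40, 40, 452]);
translate([134, 737, 0]) cube([40, 40, 452]);
translate([607, 737, 0]) cube([40, 40, 452]);
translate([134, 754, 472]) cube([513, 23, 332]);


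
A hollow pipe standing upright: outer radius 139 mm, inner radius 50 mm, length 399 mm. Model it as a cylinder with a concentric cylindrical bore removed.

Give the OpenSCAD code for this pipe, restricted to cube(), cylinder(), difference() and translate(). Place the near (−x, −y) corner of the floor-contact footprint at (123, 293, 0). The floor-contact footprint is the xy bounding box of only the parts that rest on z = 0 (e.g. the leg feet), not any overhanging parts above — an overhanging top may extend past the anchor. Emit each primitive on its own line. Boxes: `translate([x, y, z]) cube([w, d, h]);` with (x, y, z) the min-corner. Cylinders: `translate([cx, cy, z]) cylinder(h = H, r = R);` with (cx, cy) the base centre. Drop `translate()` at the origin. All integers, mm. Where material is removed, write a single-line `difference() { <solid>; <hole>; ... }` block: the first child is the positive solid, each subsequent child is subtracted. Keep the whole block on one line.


difference() { translate([262, 432, 0]) cylinder(h = 399, r = 139); translate([262, 432, 0]) cylinder(h = 399, r = 50); }


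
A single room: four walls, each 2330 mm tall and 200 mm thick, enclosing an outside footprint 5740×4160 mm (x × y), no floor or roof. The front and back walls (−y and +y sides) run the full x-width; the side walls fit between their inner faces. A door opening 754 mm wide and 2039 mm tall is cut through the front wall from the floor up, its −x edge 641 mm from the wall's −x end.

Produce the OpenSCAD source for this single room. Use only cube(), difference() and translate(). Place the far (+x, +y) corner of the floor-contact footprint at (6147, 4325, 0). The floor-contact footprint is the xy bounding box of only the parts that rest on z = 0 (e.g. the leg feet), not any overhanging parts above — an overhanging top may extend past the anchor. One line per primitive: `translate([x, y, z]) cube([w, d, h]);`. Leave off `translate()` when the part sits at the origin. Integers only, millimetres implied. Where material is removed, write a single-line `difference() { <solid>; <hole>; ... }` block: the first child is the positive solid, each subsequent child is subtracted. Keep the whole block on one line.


difference() { translate([407, 165, 0]) cube([5740, 200, 2330]); translate([1048, 165, 0]) cube([754, 200, 2039]); }
translate([407, 4125, 0]) cube([5740, 200, 2330]);
translate([407, 365, 0]) cube([200, 3760, 2330]);
translate([5947, 365, 0]) cube([200, 3760, 2330]);


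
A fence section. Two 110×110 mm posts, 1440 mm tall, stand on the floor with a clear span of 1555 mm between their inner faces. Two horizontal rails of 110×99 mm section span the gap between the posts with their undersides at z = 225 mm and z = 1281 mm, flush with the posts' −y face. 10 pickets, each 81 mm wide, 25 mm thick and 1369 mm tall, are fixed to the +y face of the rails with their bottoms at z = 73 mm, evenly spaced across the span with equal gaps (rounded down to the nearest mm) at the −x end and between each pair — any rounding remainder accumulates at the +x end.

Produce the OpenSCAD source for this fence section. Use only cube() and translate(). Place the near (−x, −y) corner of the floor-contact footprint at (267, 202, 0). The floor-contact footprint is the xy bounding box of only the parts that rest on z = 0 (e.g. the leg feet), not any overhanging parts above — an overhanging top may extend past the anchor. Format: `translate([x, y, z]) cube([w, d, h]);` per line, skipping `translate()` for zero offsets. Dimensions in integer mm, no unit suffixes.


translate([267, 202, 0]) cube([110, 110, 1440]);
translate([1932, 202, 0]) cube([110, 110, 1440]);
translate([377, 202, 225]) cube([1555, 110, 99]);
translate([377, 202, 1281]) cube([1555, 110, 99]);
translate([444, 312, 73]) cube([81, 25, 1369]);
translate([592, 312, 73]) cube([81, 25, 1369]);
translate([740, 312, 73]) cube([81, 25, 1369]);
translate([888, 312, 73]) cube([81, 25, 1369]);
translate([1036, 312, 73]) cube([81, 25, 1369]);
translate([1184, 312, 73]) cube([81, 25, 1369]);
translate([1332, 312, 73]) cube([81, 25, 1369]);
translate([1480, 312, 73]) cube([81, 25, 1369]);
translate([1628, 312, 73]) cube([81, 25, 1369]);
translate([1776, 312, 73]) cube([81, 25, 1369]);


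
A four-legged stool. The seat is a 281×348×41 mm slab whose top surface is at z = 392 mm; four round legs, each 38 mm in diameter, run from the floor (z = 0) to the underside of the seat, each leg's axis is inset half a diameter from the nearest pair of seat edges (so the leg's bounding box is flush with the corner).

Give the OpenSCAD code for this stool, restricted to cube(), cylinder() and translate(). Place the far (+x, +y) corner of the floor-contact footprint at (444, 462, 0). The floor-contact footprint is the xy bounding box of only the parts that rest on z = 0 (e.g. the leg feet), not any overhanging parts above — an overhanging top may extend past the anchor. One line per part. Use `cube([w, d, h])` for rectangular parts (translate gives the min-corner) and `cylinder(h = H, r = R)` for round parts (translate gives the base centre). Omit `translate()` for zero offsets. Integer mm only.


// leg_h = 392 - 41 = 351
translate([163, 114, 351]) cube([281, 348, 41]);
translate([182, 133, 0]) cylinder(h = 351, r = 19);
translate([425, 133, 0]) cylinder(h = 351, r = 19);
translate([182, 443, 0]) cylinder(h = 351, r = 19);
translate([425, 443, 0]) cylinder(h = 351, r = 19);


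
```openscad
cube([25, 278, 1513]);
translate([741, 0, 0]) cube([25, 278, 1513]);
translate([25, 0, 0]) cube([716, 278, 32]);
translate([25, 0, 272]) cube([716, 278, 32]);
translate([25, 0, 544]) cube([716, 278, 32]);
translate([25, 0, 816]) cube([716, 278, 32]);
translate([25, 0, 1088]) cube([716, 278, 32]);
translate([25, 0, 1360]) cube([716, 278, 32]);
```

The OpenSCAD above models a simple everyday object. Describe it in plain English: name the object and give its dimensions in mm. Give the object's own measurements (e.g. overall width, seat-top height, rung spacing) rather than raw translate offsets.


An open bookshelf. Two side panels, each 25 mm thick, 278 mm deep and 1513 mm tall, stand 766 mm apart (outside-to-outside). Between them sit 6 shelves, each 32 mm thick and 278 mm deep, spanning the full gap between the sides. The bottom shelf rests on the floor (its underside at z = 0) and the clear gap between one shelf's top and the next shelf's underside is 240 mm.


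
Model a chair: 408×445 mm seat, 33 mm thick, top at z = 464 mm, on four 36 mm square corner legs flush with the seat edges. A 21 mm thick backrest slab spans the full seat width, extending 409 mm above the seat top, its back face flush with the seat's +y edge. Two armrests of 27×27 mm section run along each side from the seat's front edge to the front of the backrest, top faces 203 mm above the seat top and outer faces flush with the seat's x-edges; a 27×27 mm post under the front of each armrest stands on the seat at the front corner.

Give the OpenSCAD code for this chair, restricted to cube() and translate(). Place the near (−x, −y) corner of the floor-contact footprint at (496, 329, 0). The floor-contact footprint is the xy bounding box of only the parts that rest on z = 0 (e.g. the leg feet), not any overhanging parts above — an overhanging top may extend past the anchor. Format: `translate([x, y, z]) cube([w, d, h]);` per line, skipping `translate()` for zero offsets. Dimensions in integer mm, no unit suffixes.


translate([496, 329, 431]) cube([408, 445, 33]);
translate([496, 329, 0]) cube([36, 36, 431]);
translate([868, 329, 0]) cube([36, 36, 431]);
translate([496, 738, 0]) cube([36, 36, 431]);
translate([868, 738, 0]) cube([36, 36, 431]);
translate([496, 753, 464]) cube([408, 21, 409]);
translate([496, 329, 640]) cube([27, 424, 27]);
translate([877, 329, 640]) cube([27, 424, 27]);
translate([496, 329, 464]) cube([27, 27, 176]);
translate([877, 329, 464]) cube([27, 27, 176]);


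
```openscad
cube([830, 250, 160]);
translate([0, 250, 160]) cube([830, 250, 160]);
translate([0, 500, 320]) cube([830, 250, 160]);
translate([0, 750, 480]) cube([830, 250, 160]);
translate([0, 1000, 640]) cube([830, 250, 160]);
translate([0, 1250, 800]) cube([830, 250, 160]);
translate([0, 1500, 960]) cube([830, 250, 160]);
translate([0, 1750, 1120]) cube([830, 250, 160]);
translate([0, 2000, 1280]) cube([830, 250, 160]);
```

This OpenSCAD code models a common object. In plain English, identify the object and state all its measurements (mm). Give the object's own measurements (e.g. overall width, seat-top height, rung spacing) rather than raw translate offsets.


A straight staircase of 9 solid steps. Each step is 830 mm wide (x), 250 mm deep (y, the going) and 160 mm tall (the rise). The first step rests on the floor; each subsequent step sits one going further in +y and one rise higher in +z, directly behind and above the previous step with no overlap.


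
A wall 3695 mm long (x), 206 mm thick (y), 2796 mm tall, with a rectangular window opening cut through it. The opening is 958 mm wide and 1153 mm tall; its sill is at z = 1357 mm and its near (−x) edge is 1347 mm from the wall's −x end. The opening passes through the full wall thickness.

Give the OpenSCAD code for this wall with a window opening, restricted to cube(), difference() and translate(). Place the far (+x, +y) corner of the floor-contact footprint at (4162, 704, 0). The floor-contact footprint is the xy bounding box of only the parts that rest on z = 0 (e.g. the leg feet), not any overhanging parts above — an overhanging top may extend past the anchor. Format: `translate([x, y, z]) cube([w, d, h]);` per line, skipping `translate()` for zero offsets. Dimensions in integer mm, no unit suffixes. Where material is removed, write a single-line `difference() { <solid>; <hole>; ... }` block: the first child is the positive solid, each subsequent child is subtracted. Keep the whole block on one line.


difference() { translate([467, 498, 0]) cube([3695, 206, 2796]); translate([1814, 498, 1357]) cube([958, 206, 1153]); }


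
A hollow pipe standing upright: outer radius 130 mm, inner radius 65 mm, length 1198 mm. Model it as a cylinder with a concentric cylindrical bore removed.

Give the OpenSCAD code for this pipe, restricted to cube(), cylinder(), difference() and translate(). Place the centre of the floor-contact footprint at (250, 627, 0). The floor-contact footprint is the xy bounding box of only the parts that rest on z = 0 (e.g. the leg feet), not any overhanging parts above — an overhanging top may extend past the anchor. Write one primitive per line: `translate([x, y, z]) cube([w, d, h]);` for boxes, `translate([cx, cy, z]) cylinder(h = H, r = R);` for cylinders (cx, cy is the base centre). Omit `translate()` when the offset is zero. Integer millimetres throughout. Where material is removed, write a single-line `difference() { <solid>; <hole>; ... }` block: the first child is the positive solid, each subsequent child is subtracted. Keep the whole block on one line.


difference() { translate([250, 627, 0]) cylinder(h = 1198, r = 130); translate([250, 627, 0]) cylinder(h = 1198, r = 65); }
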